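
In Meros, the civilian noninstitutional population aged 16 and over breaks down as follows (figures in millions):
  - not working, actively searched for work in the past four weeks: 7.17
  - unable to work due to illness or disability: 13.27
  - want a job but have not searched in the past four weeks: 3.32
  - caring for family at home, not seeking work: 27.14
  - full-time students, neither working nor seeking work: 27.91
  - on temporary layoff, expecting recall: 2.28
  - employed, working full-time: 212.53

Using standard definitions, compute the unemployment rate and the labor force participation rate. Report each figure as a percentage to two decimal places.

Unemployment rate ≈ 4.26%; labor force participation rate ≈ 75.60%.

Employed = 212.53 million.
Unemployed = 7.17 + 2.28 = 9.45 million (jobless and actively searching, or on temporary layoff).
Labor force = 212.53 + 9.45 = 221.98 million.
Not in labor force = 13.27 + 3.32 + 27.14 + 27.91 = 71.64 million (those not working and not actively searching are outside the labor force — including those who want a job but have given up searching).
Civilian working-age population = 221.98 + 71.64 = 293.62 million.
Unemployment rate = 9.45 / 221.98 = 4.26%.
Labor force participation rate = 221.98 / 293.62 = 75.60%.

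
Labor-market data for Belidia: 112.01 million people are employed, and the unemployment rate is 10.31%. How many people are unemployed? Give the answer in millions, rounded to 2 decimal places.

About 12.88 million are unemployed.

Let U be the number unemployed. The labor force is E + U, and U/(E+U) = 0.1031.
So U = 0.1031 × 112.01 / (1 − 0.1031) = 11.5482 / 0.8969 ≈ 12.88 million.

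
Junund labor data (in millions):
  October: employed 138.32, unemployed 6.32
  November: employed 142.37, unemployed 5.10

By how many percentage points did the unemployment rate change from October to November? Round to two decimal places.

The unemployment rate changed by −0.91 percentage points.

October: labor force = 138.32 + 6.32 = 144.64; u = 6.32/144.64 = 4.37%.
November: labor force = 142.37 + 5.10 = 147.47; u = 5.10/147.47 = 3.46%.
Change = 3.46% − 4.37% = −0.91 pp.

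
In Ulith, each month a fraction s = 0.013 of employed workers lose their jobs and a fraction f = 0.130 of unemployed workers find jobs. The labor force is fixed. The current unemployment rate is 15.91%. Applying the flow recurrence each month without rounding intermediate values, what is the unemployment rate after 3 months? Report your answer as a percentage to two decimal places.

Unemployment rate after three months ≈ 13.38%.

With a fixed labor force, u_{t+1} = u_t + s·(1−u_t) − f·u_t = u_t·(1−s−f) + s.
Here 1−s−f = 0.857 and s = 0.013.
u_1 = 0.159100 × 0.857 + 0.013 = 0.149349.
u_2 = 0.149349 × 0.857 + 0.013 = 0.140992.
u_3 = 0.140992 × 0.857 + 0.013 = 0.133830.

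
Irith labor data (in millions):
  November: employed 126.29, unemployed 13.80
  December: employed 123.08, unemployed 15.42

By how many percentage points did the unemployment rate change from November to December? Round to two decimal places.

The unemployment rate changed by +1.28 percentage points.

November: labor force = 126.29 + 13.80 = 140.09; u = 13.80/140.09 = 9.85%.
December: labor force = 123.08 + 15.42 = 138.50; u = 15.42/138.50 = 11.13%.
Change = 11.13% − 9.85% = +1.28 pp.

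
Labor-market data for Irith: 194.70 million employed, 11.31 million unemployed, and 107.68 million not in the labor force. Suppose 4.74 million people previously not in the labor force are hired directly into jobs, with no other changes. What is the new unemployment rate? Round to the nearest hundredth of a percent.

Initially, labor force = 194.70 + 11.31 = 206.01 million, so u = 11.31/206.01 = 5.49%.
After the change, employed and labor force both rise by 4.74; unemployed unchanged → E = 199.44, U = 11.31, labor force = 210.75 million.
New unemployment rate = 11.31 / 210.75 = 5.37%.

New unemployment rate ≈ 5.37%.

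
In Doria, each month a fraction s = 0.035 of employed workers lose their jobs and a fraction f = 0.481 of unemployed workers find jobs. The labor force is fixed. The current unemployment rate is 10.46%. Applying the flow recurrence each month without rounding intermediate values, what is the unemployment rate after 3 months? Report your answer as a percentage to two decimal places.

With a fixed labor force, u_{t+1} = u_t + s·(1−u_t) − f·u_t = u_t·(1−s−f) + s.
Here 1−s−f = 0.484 and s = 0.035.
u_1 = 0.104600 × 0.484 + 0.035 = 0.085626.
u_2 = 0.085626 × 0.484 + 0.035 = 0.076443.
u_3 = 0.076443 × 0.484 + 0.035 = 0.071998.

Unemployment rate after three months ≈ 7.20%.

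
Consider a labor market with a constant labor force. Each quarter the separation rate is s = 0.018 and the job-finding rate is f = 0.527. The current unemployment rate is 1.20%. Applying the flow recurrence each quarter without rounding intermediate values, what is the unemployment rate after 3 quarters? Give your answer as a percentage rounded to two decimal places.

Unemployment rate after three quarters ≈ 3.10%.

With a fixed labor force, u_{t+1} = u_t + s·(1−u_t) − f·u_t = u_t·(1−s−f) + s.
Here 1−s−f = 0.455 and s = 0.018.
u_1 = 0.012000 × 0.455 + 0.018 = 0.023460.
u_2 = 0.023460 × 0.455 + 0.018 = 0.028674.
u_3 = 0.028674 × 0.455 + 0.018 = 0.031047.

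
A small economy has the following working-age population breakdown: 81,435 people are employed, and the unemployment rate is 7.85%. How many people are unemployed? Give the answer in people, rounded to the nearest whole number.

About 6,937 are unemployed.

Let U be the number unemployed. The labor force is E + U, and U/(E+U) = 0.0785.
So U = 0.0785 × 81,435 / (1 − 0.0785) = 6392.65 / 0.9215 ≈ 6,937.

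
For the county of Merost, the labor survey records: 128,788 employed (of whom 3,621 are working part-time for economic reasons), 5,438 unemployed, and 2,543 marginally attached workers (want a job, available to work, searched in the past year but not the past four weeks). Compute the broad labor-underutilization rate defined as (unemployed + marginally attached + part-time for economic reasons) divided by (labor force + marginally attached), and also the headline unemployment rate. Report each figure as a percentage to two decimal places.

Labor force = 128,788 + 5,438 = 134,226.
Numerator = 5,438 + 2,543 + 3,621 = 11,602.
Denominator = 134,226 + 2,543 = 136,769.
Broad rate = 11,602 / 136,769 = 8.48%.
Headline unemployment rate = 5,438 / 134,226 = 4.05%.

Broad underutilization rate ≈ 8.48%; headline unemployment rate ≈ 4.05%.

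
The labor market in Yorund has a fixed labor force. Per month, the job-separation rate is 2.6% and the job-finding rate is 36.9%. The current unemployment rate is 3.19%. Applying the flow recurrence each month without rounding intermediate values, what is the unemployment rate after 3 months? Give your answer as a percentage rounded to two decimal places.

Unemployment rate after three months ≈ 5.83%.

With a fixed labor force, u_{t+1} = u_t + s·(1−u_t) − f·u_t = u_t·(1−s−f) + s.
Here 1−s−f = 0.605 and s = 0.026.
u_1 = 0.031900 × 0.605 + 0.026 = 0.045299.
u_2 = 0.045299 × 0.605 + 0.026 = 0.053406.
u_3 = 0.053406 × 0.605 + 0.026 = 0.058311.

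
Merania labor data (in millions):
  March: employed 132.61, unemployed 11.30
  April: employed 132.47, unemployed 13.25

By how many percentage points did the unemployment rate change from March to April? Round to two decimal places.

The unemployment rate changed by +1.24 percentage points.

March: labor force = 132.61 + 11.30 = 143.91; u = 11.30/143.91 = 7.85%.
April: labor force = 132.47 + 13.25 = 145.72; u = 13.25/145.72 = 9.09%.
Change = 9.09% − 7.85% = +1.24 pp.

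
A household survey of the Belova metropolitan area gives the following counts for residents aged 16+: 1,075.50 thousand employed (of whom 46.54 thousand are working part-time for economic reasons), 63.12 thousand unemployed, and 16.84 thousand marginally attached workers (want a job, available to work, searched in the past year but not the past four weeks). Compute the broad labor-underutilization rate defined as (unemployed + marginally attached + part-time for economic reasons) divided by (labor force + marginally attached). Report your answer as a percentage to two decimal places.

Labor force = 1,075.50 + 63.12 = 1,138.62 thousand.
Numerator = 63.12 + 16.84 + 46.54 = 126.50 thousand.
Denominator = 1,138.62 + 16.84 = 1,155.46 thousand.
Broad rate = 126.50 / 1,155.46 = 10.95%.

Broad underutilization rate ≈ 10.95%.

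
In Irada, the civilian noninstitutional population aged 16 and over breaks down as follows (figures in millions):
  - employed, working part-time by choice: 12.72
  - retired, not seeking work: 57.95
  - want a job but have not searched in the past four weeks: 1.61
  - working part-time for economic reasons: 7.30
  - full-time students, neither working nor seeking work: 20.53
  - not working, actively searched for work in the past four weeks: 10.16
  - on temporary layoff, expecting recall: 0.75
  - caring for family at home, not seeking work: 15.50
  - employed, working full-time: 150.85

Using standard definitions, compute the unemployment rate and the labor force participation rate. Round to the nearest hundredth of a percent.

Unemployment rate ≈ 6.00%; labor force participation rate ≈ 65.54%.

Employed = 12.72 + 7.30 + 150.85 = 170.87 million (anyone who worked, including part-time for economic reasons, counts as employed).
Unemployed = 10.16 + 0.75 = 10.91 million (jobless and actively searching, or on temporary layoff).
Labor force = 170.87 + 10.91 = 181.78 million.
Not in labor force = 57.95 + 1.61 + 20.53 + 15.50 = 95.59 million (those not working and not actively searching are outside the labor force — including those who want a job but have given up searching).
Civilian working-age population = 181.78 + 95.59 = 277.37 million.
Unemployment rate = 10.91 / 181.78 = 6.00%.
Labor force participation rate = 181.78 / 277.37 = 65.54%.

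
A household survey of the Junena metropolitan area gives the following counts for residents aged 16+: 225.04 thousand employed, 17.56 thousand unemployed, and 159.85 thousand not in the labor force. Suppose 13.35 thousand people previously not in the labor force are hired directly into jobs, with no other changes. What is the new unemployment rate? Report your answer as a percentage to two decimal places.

New unemployment rate ≈ 6.86%.

Initially, labor force = 225.04 + 17.56 = 242.60 thousand, so u = 17.56/242.60 = 7.24%.
After the change, employed and labor force both rise by 13.35; unemployed unchanged → E = 238.39, U = 17.56, labor force = 255.95 thousand.
New unemployment rate = 17.56 / 255.95 = 6.86%.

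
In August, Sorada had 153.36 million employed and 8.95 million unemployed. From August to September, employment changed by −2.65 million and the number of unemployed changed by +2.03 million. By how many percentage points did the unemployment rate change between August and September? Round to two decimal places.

The unemployment rate changed by +1.28 percentage points.

August: labor force = 153.36 + 8.95 = 162.31; u = 8.95/162.31 = 5.51%.
September: labor force = 150.71 + 10.98 = 161.69; u = 10.98/161.69 = 6.79%.
Change = 6.79% − 5.51% = +1.28 pp.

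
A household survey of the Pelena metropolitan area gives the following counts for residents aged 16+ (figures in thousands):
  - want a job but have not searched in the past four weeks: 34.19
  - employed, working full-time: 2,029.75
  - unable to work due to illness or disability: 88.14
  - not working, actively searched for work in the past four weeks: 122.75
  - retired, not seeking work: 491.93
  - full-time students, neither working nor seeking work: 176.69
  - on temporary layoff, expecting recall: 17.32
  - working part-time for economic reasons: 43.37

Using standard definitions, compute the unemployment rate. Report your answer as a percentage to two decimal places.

Employed = 2,029.75 + 43.37 = 2,073.12 thousand (anyone who worked, including part-time for economic reasons, counts as employed).
Unemployed = 122.75 + 17.32 = 140.07 thousand (jobless and actively searching, or on temporary layoff).
Labor force = 2,073.12 + 140.07 = 2,213.19 thousand.
Unemployment rate = 140.07 / 2,213.19 = 6.33%.

Unemployment rate ≈ 6.33%.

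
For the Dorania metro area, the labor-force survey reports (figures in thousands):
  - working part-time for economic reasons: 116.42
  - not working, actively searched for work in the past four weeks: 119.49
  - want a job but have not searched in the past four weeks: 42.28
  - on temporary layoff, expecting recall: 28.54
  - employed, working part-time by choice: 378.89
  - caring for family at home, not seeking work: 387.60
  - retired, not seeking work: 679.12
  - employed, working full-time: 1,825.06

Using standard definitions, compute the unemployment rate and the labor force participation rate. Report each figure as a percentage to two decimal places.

Employed = 116.42 + 378.89 + 1,825.06 = 2,320.37 thousand (anyone who worked, including part-time for economic reasons, counts as employed).
Unemployed = 119.49 + 28.54 = 148.03 thousand (jobless and actively searching, or on temporary layoff).
Labor force = 2,320.37 + 148.03 = 2,468.40 thousand.
Not in labor force = 42.28 + 387.60 + 679.12 = 1,109.00 thousand (those not working and not actively searching are outside the labor force — including those who want a job but have given up searching).
Civilian working-age population = 2,468.40 + 1,109.00 = 3,577.40 thousand.
Unemployment rate = 148.03 / 2,468.40 = 6.00%.
Labor force participation rate = 2,468.40 / 3,577.40 = 69.00%.

Unemployment rate ≈ 6.00%; labor force participation rate ≈ 69.00%.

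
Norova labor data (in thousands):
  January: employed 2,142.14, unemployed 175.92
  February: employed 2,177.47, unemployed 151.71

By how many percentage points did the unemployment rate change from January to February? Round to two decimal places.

The unemployment rate changed by −1.08 percentage points.

January: labor force = 2,142.14 + 175.92 = 2,318.06; u = 175.92/2,318.06 = 7.59%.
February: labor force = 2,177.47 + 151.71 = 2,329.18; u = 151.71/2,329.18 = 6.51%.
Change = 6.51% − 7.59% = −1.08 pp.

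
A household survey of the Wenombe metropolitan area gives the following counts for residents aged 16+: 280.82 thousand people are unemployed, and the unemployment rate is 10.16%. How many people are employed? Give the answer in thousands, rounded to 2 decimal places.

About 2,483.16 thousand are employed.

Labor force = U / u = 280.82 / 0.1016 ≈ 2,763.98 thousand.
Employed = labor force − unemployed = 2,763.98 − 280.82 = 2,483.16 thousand.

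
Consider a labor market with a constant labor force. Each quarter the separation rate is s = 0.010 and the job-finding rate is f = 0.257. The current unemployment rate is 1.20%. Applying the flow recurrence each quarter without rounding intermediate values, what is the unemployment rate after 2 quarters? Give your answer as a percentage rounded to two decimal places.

Unemployment rate after two quarters ≈ 2.38%.

With a fixed labor force, u_{t+1} = u_t + s·(1−u_t) − f·u_t = u_t·(1−s−f) + s.
Here 1−s−f = 0.733 and s = 0.010.
u_1 = 0.012000 × 0.733 + 0.010 = 0.018796.
u_2 = 0.018796 × 0.733 + 0.010 = 0.023777.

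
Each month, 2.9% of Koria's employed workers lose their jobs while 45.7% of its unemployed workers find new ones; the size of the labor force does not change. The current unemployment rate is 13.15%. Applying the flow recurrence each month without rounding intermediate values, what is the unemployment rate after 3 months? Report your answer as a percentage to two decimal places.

Unemployment rate after three months ≈ 6.94%.

With a fixed labor force, u_{t+1} = u_t + s·(1−u_t) − f·u_t = u_t·(1−s−f) + s.
Here 1−s−f = 0.514 and s = 0.029.
u_1 = 0.131500 × 0.514 + 0.029 = 0.096591.
u_2 = 0.096591 × 0.514 + 0.029 = 0.078648.
u_3 = 0.078648 × 0.514 + 0.029 = 0.069425.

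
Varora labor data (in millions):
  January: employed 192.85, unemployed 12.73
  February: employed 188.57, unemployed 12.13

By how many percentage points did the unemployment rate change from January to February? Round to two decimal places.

The unemployment rate changed by −0.15 percentage points.

January: labor force = 192.85 + 12.73 = 205.58; u = 12.73/205.58 = 6.19%.
February: labor force = 188.57 + 12.13 = 200.70; u = 12.13/200.70 = 6.04%.
Change = 6.04% − 6.19% = −0.15 pp.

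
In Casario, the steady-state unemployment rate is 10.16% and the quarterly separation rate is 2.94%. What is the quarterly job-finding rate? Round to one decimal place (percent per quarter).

Job-finding rate ≈ 26.0% per quarter.

From u* = s/(s+f): f = s·(1−u)/u.
f = 2.94 × (1 − 0.1016) / 0.1016 = 2.6413 / 0.1016 ≈ 26.0% per quarter.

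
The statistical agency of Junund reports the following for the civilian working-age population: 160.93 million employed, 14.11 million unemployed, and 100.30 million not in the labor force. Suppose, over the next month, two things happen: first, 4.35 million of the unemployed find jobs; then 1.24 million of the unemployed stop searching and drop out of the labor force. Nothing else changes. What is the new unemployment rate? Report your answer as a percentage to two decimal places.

Initially, labor force = 160.93 + 14.11 = 175.04 million, so u = 14.11/175.04 = 8.06%.
After the first change, unemployed falls and employed rises by 4.35; labor force unchanged → E = 165.28, U = 9.76, labor force = 175.04 million.
After the second change, unemployed and labor force both fall by 1.24 → E = 165.28, U = 8.52, labor force = 173.80 million.
New unemployment rate = 8.52 / 173.80 = 4.90%.

New unemployment rate ≈ 4.90%.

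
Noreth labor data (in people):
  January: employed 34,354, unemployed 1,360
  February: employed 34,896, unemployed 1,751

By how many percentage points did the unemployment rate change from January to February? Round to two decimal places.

January: labor force = 34,354 + 1,360 = 35,714; u = 1,360/35,714 = 3.81%.
February: labor force = 34,896 + 1,751 = 36,647; u = 1,751/36,647 = 4.78%.
Change = 4.78% − 3.81% = +0.97 pp.

The unemployment rate changed by +0.97 percentage points.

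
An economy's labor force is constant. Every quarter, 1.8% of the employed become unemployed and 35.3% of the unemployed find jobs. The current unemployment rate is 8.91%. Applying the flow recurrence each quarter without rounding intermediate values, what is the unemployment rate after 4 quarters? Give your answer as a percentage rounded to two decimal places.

With a fixed labor force, u_{t+1} = u_t + s·(1−u_t) − f·u_t = u_t·(1−s−f) + s.
Here 1−s−f = 0.629 and s = 0.018.
u_1 = 0.089100 × 0.629 + 0.018 = 0.074044.
u_2 = 0.074044 × 0.629 + 0.018 = 0.064574.
u_3 = 0.064574 × 0.629 + 0.018 = 0.058617.
u_4 = 0.058617 × 0.629 + 0.018 = 0.054870.

Unemployment rate after four quarters ≈ 5.49%.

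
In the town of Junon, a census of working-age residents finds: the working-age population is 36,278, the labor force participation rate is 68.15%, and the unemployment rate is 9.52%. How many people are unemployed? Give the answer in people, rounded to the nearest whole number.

About 2,354 are unemployed.

Labor force = 0.6815 × 36,278 = 24,723.
Unemployed = 0.0952 × 24,723 ≈ 2,354.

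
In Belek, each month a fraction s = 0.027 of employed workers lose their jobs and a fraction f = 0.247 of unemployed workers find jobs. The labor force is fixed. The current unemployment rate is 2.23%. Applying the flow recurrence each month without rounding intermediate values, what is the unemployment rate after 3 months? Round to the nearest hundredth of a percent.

With a fixed labor force, u_{t+1} = u_t + s·(1−u_t) − f·u_t = u_t·(1−s−f) + s.
Here 1−s−f = 0.726 and s = 0.027.
u_1 = 0.022300 × 0.726 + 0.027 = 0.043190.
u_2 = 0.043190 × 0.726 + 0.027 = 0.058356.
u_3 = 0.058356 × 0.726 + 0.027 = 0.069366.

Unemployment rate after three months ≈ 6.94%.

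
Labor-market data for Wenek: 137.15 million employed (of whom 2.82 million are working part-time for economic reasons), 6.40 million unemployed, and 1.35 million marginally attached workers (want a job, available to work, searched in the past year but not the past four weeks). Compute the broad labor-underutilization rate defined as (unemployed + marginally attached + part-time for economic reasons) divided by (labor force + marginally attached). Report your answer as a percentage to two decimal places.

Broad underutilization rate ≈ 7.29%.

Labor force = 137.15 + 6.40 = 143.55 million.
Numerator = 6.40 + 1.35 + 2.82 = 10.57 million.
Denominator = 143.55 + 1.35 = 144.90 million.
Broad rate = 10.57 / 144.90 = 7.29%.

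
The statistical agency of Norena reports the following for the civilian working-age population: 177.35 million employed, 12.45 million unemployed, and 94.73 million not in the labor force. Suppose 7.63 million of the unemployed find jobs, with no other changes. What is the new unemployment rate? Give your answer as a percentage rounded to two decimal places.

Initially, labor force = 177.35 + 12.45 = 189.80 million, so u = 12.45/189.80 = 6.56%.
After the change, unemployed falls and employed rises by 7.63; labor force unchanged → E = 184.98, U = 4.82, labor force = 189.80 million.
New unemployment rate = 4.82 / 189.80 = 2.54%.

New unemployment rate ≈ 2.54%.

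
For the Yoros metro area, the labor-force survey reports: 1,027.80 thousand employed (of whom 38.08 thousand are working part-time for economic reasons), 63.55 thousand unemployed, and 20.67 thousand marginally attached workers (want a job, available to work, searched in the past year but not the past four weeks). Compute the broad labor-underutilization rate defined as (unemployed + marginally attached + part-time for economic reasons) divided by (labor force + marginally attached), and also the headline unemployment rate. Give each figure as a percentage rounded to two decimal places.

Broad underutilization rate ≈ 11.00%; headline unemployment rate ≈ 5.82%.

Labor force = 1,027.80 + 63.55 = 1,091.35 thousand.
Numerator = 63.55 + 20.67 + 38.08 = 122.30 thousand.
Denominator = 1,091.35 + 20.67 = 1,112.02 thousand.
Broad rate = 122.30 / 1,112.02 = 11.00%.
Headline unemployment rate = 63.55 / 1,091.35 = 5.82%.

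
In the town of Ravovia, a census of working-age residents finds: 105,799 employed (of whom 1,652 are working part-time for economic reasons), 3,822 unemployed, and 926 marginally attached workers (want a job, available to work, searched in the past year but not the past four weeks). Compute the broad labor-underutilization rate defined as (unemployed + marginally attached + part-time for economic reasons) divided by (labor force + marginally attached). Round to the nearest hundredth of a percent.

Labor force = 105,799 + 3,822 = 109,621.
Numerator = 3,822 + 926 + 1,652 = 6,400.
Denominator = 109,621 + 926 = 110,547.
Broad rate = 6,400 / 110,547 = 5.79%.

Broad underutilization rate ≈ 5.79%.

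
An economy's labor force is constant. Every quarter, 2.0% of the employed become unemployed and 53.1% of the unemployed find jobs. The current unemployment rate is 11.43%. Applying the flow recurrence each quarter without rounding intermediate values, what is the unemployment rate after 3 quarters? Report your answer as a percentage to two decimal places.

With a fixed labor force, u_{t+1} = u_t + s·(1−u_t) − f·u_t = u_t·(1−s−f) + s.
Here 1−s−f = 0.449 and s = 0.020.
u_1 = 0.114300 × 0.449 + 0.020 = 0.071321.
u_2 = 0.071321 × 0.449 + 0.020 = 0.052023.
u_3 = 0.052023 × 0.449 + 0.020 = 0.043358.

Unemployment rate after three quarters ≈ 4.34%.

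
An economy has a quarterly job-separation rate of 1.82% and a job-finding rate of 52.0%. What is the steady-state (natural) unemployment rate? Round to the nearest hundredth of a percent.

At steady state the flows balance: s·E = f·U, so U/(E+U) = s/(s+f).
u* = 1.82 / (1.82 + 52.0) = 1.82 / 53.82 = 3.38%.

Steady-state unemployment rate ≈ 3.38%.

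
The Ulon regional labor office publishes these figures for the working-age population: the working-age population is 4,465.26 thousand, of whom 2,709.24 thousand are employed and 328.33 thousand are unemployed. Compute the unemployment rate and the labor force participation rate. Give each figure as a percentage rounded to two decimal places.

Labor force = employed + unemployed = 2,709.24 + 328.33 = 3,037.57 thousand.
Unemployment rate = 328.33 / 3,037.57 = 10.81%.
Labor force participation rate = 3,037.57 / 4,465.26 = 68.03%.

Unemployment rate ≈ 10.81%; labor force participation rate ≈ 68.03%.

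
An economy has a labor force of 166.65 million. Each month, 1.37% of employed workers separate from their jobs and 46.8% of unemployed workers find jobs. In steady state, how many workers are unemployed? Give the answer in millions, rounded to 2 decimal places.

About 4.74 million are unemployed in steady state.

Steady-state unemployment rate u* = s/(s+f) = 1.37/(1.37+46.8) = 0.028441.
Unemployed = u* × labor force = 0.028441 × 166.65 ≈ 4.74 million.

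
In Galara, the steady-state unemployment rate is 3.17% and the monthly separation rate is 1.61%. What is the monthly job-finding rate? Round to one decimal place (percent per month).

From u* = s/(s+f): f = s·(1−u)/u.
f = 1.61 × (1 − 0.0317) / 0.0317 = 1.5590 / 0.0317 ≈ 49.2% per month.

Job-finding rate ≈ 49.2% per month.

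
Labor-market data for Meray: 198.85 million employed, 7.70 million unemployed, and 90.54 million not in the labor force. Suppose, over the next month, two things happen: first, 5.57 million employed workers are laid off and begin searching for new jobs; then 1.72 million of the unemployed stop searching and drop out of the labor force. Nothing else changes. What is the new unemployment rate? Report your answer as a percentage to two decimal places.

New unemployment rate ≈ 5.64%.

Initially, labor force = 198.85 + 7.70 = 206.55 million, so u = 7.70/206.55 = 3.73%.
After the first change, employed falls and unemployed rises by 5.57; labor force unchanged → E = 193.28, U = 13.27, labor force = 206.55 million.
After the second change, unemployed and labor force both fall by 1.72 → E = 193.28, U = 11.55, labor force = 204.83 million.
New unemployment rate = 11.55 / 204.83 = 5.64%.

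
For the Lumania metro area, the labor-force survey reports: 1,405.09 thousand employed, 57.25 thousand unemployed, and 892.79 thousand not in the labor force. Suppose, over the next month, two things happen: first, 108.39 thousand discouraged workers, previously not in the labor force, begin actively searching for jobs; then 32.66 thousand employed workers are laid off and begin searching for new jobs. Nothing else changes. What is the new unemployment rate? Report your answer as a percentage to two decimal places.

Initially, labor force = 1,405.09 + 57.25 = 1,462.34 thousand, so u = 57.25/1,462.34 = 3.91%.
After the first change, unemployed and labor force both rise by 108.39 → E = 1,405.09, U = 165.64, labor force = 1,570.73 thousand.
After the second change, employed falls and unemployed rises by 32.66; labor force unchanged → E = 1,372.43, U = 198.30, labor force = 1,570.73 thousand.
New unemployment rate = 198.30 / 1,570.73 = 12.62%.

New unemployment rate ≈ 12.62%.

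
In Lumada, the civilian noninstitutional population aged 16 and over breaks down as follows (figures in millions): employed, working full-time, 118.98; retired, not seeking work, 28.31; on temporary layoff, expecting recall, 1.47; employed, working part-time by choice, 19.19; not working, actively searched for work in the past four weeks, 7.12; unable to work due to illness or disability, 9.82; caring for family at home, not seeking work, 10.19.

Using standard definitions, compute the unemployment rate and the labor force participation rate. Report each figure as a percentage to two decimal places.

Unemployment rate ≈ 5.85%; labor force participation rate ≈ 75.23%.

Employed = 118.98 + 19.19 = 138.17 million.
Unemployed = 1.47 + 7.12 = 8.59 million (jobless and actively searching, or on temporary layoff).
Labor force = 138.17 + 8.59 = 146.76 million.
Not in labor force = 28.31 + 9.82 + 10.19 = 48.32 million (those not working and not actively searching are outside the labor force).
Civilian working-age population = 146.76 + 48.32 = 195.08 million.
Unemployment rate = 8.59 / 146.76 = 5.85%.
Labor force participation rate = 146.76 / 195.08 = 75.23%.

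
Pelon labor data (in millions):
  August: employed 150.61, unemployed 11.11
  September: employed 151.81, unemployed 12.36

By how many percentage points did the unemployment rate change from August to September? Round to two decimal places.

The unemployment rate changed by +0.66 percentage points.

August: labor force = 150.61 + 11.11 = 161.72; u = 11.11/161.72 = 6.87%.
September: labor force = 151.81 + 12.36 = 164.17; u = 12.36/164.17 = 7.53%.
Change = 7.53% − 6.87% = +0.66 pp.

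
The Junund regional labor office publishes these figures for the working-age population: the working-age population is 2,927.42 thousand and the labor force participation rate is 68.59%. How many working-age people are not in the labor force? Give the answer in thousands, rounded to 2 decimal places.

About 919.50 thousand are not in the labor force.

Share not in the labor force = 1 − 0.6859 = 0.3141.
Not in labor force = 0.3141 × 2,927.42 ≈ 919.50 thousand.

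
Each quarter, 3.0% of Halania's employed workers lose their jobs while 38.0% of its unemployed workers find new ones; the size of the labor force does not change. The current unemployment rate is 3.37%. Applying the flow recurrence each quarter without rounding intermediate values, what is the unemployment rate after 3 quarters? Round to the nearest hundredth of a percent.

Unemployment rate after three quarters ≈ 6.51%.

With a fixed labor force, u_{t+1} = u_t + s·(1−u_t) − f·u_t = u_t·(1−s−f) + s.
Here 1−s−f = 0.590 and s = 0.030.
u_1 = 0.033700 × 0.590 + 0.030 = 0.049883.
u_2 = 0.049883 × 0.590 + 0.030 = 0.059431.
u_3 = 0.059431 × 0.590 + 0.030 = 0.065064.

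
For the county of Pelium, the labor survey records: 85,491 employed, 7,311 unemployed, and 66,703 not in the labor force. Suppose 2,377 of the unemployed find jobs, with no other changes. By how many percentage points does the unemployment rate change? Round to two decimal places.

The unemployment rate changes by −2.56 percentage points.

Initially, labor force = 85,491 + 7,311 = 92,802, so u = 7,311/92,802 = 7.88%.
After the change, unemployed falls and employed rises by 2,377; labor force unchanged → E = 87,868, U = 4,934, labor force = 92,802.
New unemployment rate = 4,934 / 92,802 = 5.32%.
Change = 5.32% − 7.88% = −2.56 percentage points.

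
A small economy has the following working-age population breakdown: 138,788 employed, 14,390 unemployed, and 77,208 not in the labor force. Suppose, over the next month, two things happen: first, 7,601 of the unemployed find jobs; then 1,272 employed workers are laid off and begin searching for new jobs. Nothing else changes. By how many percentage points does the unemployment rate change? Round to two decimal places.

The unemployment rate changes by −4.13 percentage points.

Initially, labor force = 138,788 + 14,390 = 153,178, so u = 14,390/153,178 = 9.39%.
After the first change, unemployed falls and employed rises by 7,601; labor force unchanged → E = 146,389, U = 6,789, labor force = 153,178.
After the second change, employed falls and unemployed rises by 1,272; labor force unchanged → E = 145,117, U = 8,061, labor force = 153,178.
New unemployment rate = 8,061 / 153,178 = 5.26%.
Change = 5.26% − 9.39% = −4.13 percentage points.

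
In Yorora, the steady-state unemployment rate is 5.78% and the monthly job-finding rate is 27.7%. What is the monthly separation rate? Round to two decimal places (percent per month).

From u* = s/(s+f): s = u·f/(1−u).
s = 0.0578 × 27.7 / (1 − 0.0578) = 1.6011 / 0.9422 ≈ 1.70% per month.

Separation rate ≈ 1.70% per month.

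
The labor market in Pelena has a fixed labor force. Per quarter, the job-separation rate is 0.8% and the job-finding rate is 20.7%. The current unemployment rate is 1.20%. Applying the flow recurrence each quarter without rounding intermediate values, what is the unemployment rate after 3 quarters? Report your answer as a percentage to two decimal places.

With a fixed labor force, u_{t+1} = u_t + s·(1−u_t) − f·u_t = u_t·(1−s−f) + s.
Here 1−s−f = 0.785 and s = 0.008.
u_1 = 0.012000 × 0.785 + 0.008 = 0.017420.
u_2 = 0.017420 × 0.785 + 0.008 = 0.021675.
u_3 = 0.021675 × 0.785 + 0.008 = 0.025015.

Unemployment rate after three quarters ≈ 2.50%.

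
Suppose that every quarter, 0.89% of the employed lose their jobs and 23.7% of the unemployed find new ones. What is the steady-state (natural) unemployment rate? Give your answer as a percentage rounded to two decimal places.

Steady-state unemployment rate ≈ 3.62%.

At steady state the flows balance: s·E = f·U, so U/(E+U) = s/(s+f).
u* = 0.89 / (0.89 + 23.7) = 0.89 / 24.59 = 3.62%.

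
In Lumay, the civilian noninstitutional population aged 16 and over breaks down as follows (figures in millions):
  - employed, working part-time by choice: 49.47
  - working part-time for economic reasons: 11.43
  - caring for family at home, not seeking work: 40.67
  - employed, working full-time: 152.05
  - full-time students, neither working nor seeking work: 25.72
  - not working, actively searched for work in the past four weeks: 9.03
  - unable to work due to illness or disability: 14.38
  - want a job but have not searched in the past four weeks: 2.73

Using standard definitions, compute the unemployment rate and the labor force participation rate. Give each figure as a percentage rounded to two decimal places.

Employed = 49.47 + 11.43 + 152.05 = 212.95 million (anyone who worked, including part-time for economic reasons, counts as employed).
Unemployed = 9.03 million.
Labor force = 212.95 + 9.03 = 221.98 million.
Not in labor force = 40.67 + 25.72 + 14.38 + 2.73 = 83.50 million (those not working and not actively searching are outside the labor force — including those who want a job but have given up searching).
Civilian working-age population = 221.98 + 83.50 = 305.48 million.
Unemployment rate = 9.03 / 221.98 = 4.07%.
Labor force participation rate = 221.98 / 305.48 = 72.67%.

Unemployment rate ≈ 4.07%; labor force participation rate ≈ 72.67%.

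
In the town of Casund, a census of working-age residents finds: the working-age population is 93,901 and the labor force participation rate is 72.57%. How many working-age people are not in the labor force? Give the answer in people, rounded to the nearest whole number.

About 25,757 are not in the labor force.

Share not in the labor force = 1 − 0.7257 = 0.2743.
Not in labor force = 0.2743 × 93,901 ≈ 25,757.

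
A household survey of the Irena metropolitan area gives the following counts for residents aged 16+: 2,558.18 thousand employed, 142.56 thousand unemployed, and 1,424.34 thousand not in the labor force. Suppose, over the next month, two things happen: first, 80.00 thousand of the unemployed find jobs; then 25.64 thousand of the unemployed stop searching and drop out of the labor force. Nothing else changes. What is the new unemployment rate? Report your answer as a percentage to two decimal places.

Initially, labor force = 2,558.18 + 142.56 = 2,700.74 thousand, so u = 142.56/2,700.74 = 5.28%.
After the first change, unemployed falls and employed rises by 80.00; labor force unchanged → E = 2,638.18, U = 62.56, labor force = 2,700.74 thousand.
After the second change, unemployed and labor force both fall by 25.64 → E = 2,638.18, U = 36.92, labor force = 2,675.10 thousand.
New unemployment rate = 36.92 / 2,675.10 = 1.38%.

New unemployment rate ≈ 1.38%.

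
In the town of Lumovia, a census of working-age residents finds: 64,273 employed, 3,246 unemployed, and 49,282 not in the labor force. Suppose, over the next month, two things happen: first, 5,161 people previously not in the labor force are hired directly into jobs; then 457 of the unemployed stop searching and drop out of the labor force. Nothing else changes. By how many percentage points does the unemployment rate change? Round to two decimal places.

Initially, labor force = 64,273 + 3,246 = 67,519, so u = 3,246/67,519 = 4.81%.
After the first change, employed and labor force both rise by 5,161; unemployed unchanged → E = 69,434, U = 3,246, labor force = 72,680.
After the second change, unemployed and labor force both fall by 457 → E = 69,434, U = 2,789, labor force = 72,223.
New unemployment rate = 2,789 / 72,223 = 3.86%.
Change = 3.86% − 4.81% = −0.95 percentage points.

The unemployment rate changes by −0.95 percentage points.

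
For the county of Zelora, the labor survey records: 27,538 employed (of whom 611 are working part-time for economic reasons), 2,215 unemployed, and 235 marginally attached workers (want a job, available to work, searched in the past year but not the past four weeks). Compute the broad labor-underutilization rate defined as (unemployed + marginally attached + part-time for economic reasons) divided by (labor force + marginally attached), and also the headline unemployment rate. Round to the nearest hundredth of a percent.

Labor force = 27,538 + 2,215 = 29,753.
Numerator = 2,215 + 235 + 611 = 3,061.
Denominator = 29,753 + 235 = 29,988.
Broad rate = 3,061 / 29,988 = 10.21%.
Headline unemployment rate = 2,215 / 29,753 = 7.44%.

Broad underutilization rate ≈ 10.21%; headline unemployment rate ≈ 7.44%.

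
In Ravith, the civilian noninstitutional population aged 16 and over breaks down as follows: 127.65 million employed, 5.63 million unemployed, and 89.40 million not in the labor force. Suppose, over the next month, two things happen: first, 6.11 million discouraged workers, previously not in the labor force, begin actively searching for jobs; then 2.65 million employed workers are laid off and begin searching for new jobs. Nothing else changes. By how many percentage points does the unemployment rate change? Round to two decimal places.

Initially, labor force = 127.65 + 5.63 = 133.28 million, so u = 5.63/133.28 = 4.22%.
After the first change, unemployed and labor force both rise by 6.11 → E = 127.65, U = 11.74, labor force = 139.39 million.
After the second change, employed falls and unemployed rises by 2.65; labor force unchanged → E = 125.00, U = 14.39, labor force = 139.39 million.
New unemployment rate = 14.39 / 139.39 = 10.32%.
Change = 10.32% − 4.22% = +6.10 percentage points.

The unemployment rate changes by +6.10 percentage points.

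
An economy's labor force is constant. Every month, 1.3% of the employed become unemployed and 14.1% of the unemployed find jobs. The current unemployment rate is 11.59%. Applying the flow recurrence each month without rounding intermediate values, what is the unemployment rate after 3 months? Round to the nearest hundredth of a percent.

With a fixed labor force, u_{t+1} = u_t + s·(1−u_t) − f·u_t = u_t·(1−s−f) + s.
Here 1−s−f = 0.846 and s = 0.013.
u_1 = 0.115900 × 0.846 + 0.013 = 0.111051.
u_2 = 0.111051 × 0.846 + 0.013 = 0.106949.
u_3 = 0.106949 × 0.846 + 0.013 = 0.103479.

Unemployment rate after three months ≈ 10.35%.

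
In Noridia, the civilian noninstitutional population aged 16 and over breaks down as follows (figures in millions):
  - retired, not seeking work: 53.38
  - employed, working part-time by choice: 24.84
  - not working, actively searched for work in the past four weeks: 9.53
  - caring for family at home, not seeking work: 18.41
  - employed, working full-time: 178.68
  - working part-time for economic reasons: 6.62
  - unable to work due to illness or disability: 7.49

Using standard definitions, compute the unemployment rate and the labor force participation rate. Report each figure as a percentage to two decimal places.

Employed = 24.84 + 178.68 + 6.62 = 210.14 million (anyone who worked, including part-time for economic reasons, counts as employed).
Unemployed = 9.53 million.
Labor force = 210.14 + 9.53 = 219.67 million.
Not in labor force = 53.38 + 18.41 + 7.49 = 79.28 million (those not working and not actively searching are outside the labor force).
Civilian working-age population = 219.67 + 79.28 = 298.95 million.
Unemployment rate = 9.53 / 219.67 = 4.34%.
Labor force participation rate = 219.67 / 298.95 = 73.48%.

Unemployment rate ≈ 4.34%; labor force participation rate ≈ 73.48%.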